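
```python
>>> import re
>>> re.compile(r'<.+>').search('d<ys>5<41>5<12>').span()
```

(1, 15)

The match spans [1:15] → '<ys>5<41>5<12>'.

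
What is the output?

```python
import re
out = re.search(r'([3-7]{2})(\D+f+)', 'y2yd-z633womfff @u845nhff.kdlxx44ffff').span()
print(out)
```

(7, 15)

The pattern matches exactly 2 of a character in [3-7] (captured); then one or more of a non-digit, then one or more of the literal 'f' (captured).
The match spans [7:15] → '33womfff'.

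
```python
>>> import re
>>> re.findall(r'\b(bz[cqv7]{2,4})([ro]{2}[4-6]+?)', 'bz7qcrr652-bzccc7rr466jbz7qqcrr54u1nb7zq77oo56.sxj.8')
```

Because the quantifier is non-greedy, it stops expanding at the earliest point where the rest of the pattern can succeed.
Multiple groups make `findall` return tuples — one 2-tuple for each match.

[('bz7qc', 'rr6'), ('bzccc7', 'rr4')]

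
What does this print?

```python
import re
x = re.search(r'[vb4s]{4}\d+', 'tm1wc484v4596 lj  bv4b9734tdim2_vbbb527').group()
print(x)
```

bv4b9734

This matches exactly 4 of one of [vb4s]; then one or more of a digit.
`re.search` tries every starting position until one works.
The match spans [18:26] → 'bv4b9734'.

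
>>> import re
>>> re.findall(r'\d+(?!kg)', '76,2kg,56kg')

['76', '5']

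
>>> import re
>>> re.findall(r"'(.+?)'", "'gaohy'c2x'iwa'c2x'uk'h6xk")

['gaohy', 'iwa', 'uk']

A non-greedy quantifier consumes as few characters as it can — just enough that the remainder of the pattern still matches from where it stops; whatever follows it matches normally.
One capturing group, so `findall` returns just the captured substring from each match — 3 in all.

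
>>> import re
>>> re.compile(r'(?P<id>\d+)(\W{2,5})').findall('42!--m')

[('42', '!--')]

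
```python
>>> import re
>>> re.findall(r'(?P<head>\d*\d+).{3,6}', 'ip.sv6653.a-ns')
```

The pattern matches zero or more of a digit, then one or more of a digit (captured as 'head'); then 3 to 6 of any character.
Walking the string: at [5:14] match '6653.a-ns', group 1 = '6653'.
Because there's exactly one group, `findall` drops the full match and keeps group 1 from the one hit.

['6653']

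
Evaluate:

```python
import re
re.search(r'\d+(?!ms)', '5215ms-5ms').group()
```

A negative assertion filters positions out without eating any characters.
`re.search` tries every starting position until one works.
The match spans [0:3] → '521'.

'521'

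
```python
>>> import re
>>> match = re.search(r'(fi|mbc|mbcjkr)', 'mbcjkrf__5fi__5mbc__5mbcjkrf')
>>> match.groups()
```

('mbc',)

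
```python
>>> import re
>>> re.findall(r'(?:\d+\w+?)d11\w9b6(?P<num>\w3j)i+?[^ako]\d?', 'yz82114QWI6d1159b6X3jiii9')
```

['X3j']

Pattern: one or more of a digit, then one or more of a word character (lazy) (non-capturing group); then the literal 'd11', then a word character, then the literal '9b6'; then a word character, then the literal '3j' (captured as 'num'); then one or more of a literal 'i' (lazy), then any character except [ako], then optionally a digit.
Scanning left to right: at [2:23] match '82114QWI6d1159b6X3jii', group 1 = 'X3j'.
`findall` collects group 1 from the one match (1 total).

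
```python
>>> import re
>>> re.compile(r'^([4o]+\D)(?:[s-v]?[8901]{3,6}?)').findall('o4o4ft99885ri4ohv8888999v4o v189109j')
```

The pattern matches anchored at the start of the string; then one or more of one of [4o], then a non-digit (captured); then optionally a character in [s-v], then 3 to 6 of one of [8901] (lazy) (non-capturing group).
Matches: at [0:9] match 'o4o4ft998', group 1 = 'o4o4f'.
With a single group, `findall` returns only what that group captured — 1 item.

['o4o4f']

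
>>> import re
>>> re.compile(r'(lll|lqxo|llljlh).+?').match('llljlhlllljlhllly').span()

(0, 4)

`|` is ordered: at each position the engine commits to the first alternative that works.
`match` is anchored at position 0; if the pattern doesn't fit there, it returns None.
The match spans [0:4] → 'lllj'.
Captured: group 1 = 'lll'.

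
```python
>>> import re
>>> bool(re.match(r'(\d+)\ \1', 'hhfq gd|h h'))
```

False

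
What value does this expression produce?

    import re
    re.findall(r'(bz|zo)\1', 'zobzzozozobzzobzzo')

`\1` is not a pattern — it's the concrete string captured by group 1, re-applied verbatim.
Matches: at [4:8] match 'zozo', group 1 = 'zo'.
`findall` collects group 1 from the one match (1 total).

['zo']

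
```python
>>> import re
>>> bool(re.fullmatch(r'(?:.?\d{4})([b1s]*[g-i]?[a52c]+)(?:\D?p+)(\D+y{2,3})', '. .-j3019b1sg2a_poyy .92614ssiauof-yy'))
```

False

`re.fullmatch` requires the pattern to consume the entire string.
Here there's no way to consume every character, so the call returns None, and `bool(None)` is False.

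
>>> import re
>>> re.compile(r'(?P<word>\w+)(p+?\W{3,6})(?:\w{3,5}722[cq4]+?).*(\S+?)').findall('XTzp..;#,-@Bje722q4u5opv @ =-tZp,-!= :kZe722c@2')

[('tZ', 'p,-!= :', '2')]

The pattern matches one or more of a word character (captured as 'word'); then one or more of the literal 'p' (lazy), then 3 to 6 of a non-word character (captured); then 3 to 5 of a word character, then the literal '722', then one or more of one of [cq4] (lazy) (non-capturing group); then zero or more of any character; then one or more of a non-whitespace character (lazy) (captured).
Scanning left to right: at [29:47] match 'tZp,-!= :kZe722c@2', groups = ('tZ', 'p,-!= :', '2').
Multiple groups make `findall` return tuples — one 3-tuple for the one match.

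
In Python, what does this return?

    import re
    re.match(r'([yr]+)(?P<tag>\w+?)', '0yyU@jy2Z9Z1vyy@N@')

None

With `match`, the pattern is implicitly anchored at the beginning.
Here position 0 doesn't satisfy it, so the call returns None.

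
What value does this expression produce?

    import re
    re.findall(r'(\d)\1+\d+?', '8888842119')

['8', '1']

A backreference is literal: `\1` must see the identical characters the first group matched.
One capturing group, so `findall` returns just the captured substring from each match — 2 in all.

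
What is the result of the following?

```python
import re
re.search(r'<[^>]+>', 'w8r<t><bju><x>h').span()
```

`re.search` scans for the first position where the pattern succeeds.
The match spans [3:6] → '<t>'.

(3, 6)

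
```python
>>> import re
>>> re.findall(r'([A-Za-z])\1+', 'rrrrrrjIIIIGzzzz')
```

The backreference `\1` re-matches whatever the first group consumed, character for character.
Because there's exactly one group, `findall` drops the full match and keeps group 1 from each hit.

['r', 'I', 'z']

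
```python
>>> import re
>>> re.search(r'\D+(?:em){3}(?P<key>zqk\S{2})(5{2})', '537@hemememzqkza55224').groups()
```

('zqkza', '55')

The match spans [3:18] → '@hemememzqkza55'.
Captured: group 1 = 'zqkza', group 2 = '55'.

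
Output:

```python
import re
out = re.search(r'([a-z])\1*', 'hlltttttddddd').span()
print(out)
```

(0, 1)

A backreference is literal: `\1` must see the identical characters the first group matched.
Unlike `match`, `search` isn't anchored — it looks for the pattern anywhere in the string.
The match spans [0:1] → 'h'.
Captured: group 1 = 'h'.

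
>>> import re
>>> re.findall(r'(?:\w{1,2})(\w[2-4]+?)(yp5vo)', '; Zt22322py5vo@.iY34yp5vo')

Pattern: 1 to 2 of a word character (non-capturing group); then a word character, then one or more of a character in [2-4] (lazy) (captured); then the literal 'yp', then the literal '5vo' (captured).
Walking the string: at [16:25] match 'iY34yp5vo', groups = ('34', 'yp5vo').
`findall` packs the 2 group values into a tuple for every match.

[('34', 'yp5vo')]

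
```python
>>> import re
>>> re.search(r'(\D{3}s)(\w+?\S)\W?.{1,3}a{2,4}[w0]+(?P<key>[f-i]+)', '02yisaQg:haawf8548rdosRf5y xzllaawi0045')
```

Here the pattern never matches, so the call returns None.

None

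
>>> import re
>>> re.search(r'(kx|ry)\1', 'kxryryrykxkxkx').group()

'ryry'

`\1` has to match the exact text group 1 already captured.
Unlike `match`, `search` isn't anchored — it looks for the pattern anywhere in the string.
The match spans [2:6] → 'ryry'.
Captured: group 1 = 'ry'.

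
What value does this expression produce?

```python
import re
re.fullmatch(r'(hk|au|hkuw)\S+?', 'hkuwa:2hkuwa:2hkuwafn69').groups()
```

('hk',)

Alternation tries branches left to right and keeps the first one that lets the overall match succeed at that position.
`re.fullmatch` is like wrapping the pattern in `^…$` (in single-line mode).
The match spans [0:23] → 'hkuwa:2hkuwa:2hkuwafn69'.
Captured: group 1 = 'hk'.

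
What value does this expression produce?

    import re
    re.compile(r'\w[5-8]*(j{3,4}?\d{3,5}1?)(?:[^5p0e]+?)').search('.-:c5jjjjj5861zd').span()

(5, 15)

This matches a word character, then zero or more of a character in [5-8]; then 3 to 4 of a literal 'j' (lazy), then 3 to 5 of a digit, then optionally a literal '1' (captured); then one or more of any character except [5p0e] (lazy) (non-capturing group).
Lazy quantifiers expand one character at a time until the remainder of the pattern can match.
Unlike `match`, `search` isn't anchored — it looks for the pattern anywhere in the string.
The match spans [5:15] → 'jjjjj5861z'.
Captured: group 1 = 'jjjj5861'.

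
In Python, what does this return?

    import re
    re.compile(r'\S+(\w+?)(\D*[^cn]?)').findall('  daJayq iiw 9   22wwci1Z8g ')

The pattern matches one or more of a non-whitespace character; then one or more of a word character (lazy) (captured); then zero or more of a non-digit, then optionally any character except [cn] (captured).
`findall` packs the 2 group values into a tuple for every match.

[('q', ' iiw 9'), ('g', ' ')]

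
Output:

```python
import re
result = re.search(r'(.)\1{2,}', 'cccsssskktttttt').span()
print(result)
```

`\1` has to match the exact text group 1 already captured.
The match spans [0:3] → 'ccc'.

(0, 3)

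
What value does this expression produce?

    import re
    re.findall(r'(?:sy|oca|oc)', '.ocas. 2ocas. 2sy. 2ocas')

['oca', 'oca', 'sy', 'oca']

Alternation isn't longest-match — the leftmost alternative that fits at this position is chosen.
Scanning left to right: at [1:4] → 'oca'; at [8:11] → 'oca'; at [15:17] → 'sy'; at [20:23] → 'oca'.
`findall` yields the raw match text (4 of them) because the pattern has no groups.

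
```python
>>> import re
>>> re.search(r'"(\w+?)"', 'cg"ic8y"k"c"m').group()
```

'"ic8y"'

The match spans [2:8] → '"ic8y"'.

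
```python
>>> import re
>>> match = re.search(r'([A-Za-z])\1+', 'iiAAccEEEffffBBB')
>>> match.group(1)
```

'i'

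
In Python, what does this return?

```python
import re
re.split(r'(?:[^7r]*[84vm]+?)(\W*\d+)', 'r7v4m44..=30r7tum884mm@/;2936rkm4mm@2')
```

Pattern: zero or more of any character except [7r], then one or more of one of [84vm] (lazy) (non-capturing group); then zero or more of a non-word character, then one or more of a digit (captured).
Because the pattern has a capturing group, `split` also inserts each captured text between the pieces.

['r7', '..=30', 'r7', '@/;2936', 'r', '@2', '']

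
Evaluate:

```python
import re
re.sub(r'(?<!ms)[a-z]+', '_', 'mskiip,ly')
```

The negative lookahead/lookbehind blocks any match where the forbidden context is present.
Matches: at [0:6] → 'mskiip'; at [7:9] → 'ly'.
`sub` substitutes '_' at each match site.

'_,_'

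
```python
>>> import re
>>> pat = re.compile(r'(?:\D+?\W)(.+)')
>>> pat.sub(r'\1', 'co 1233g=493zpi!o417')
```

'1233g=493zpi!o417'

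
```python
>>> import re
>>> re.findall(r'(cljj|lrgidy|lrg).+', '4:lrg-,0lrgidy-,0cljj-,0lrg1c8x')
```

['lrg']

One capturing group, so `findall` returns just the captured substring from the one match — 1 in all.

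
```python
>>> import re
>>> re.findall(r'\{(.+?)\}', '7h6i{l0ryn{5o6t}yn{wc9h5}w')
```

Because the quantifier is non-greedy, it stops expanding at the earliest point where the rest of the pattern can succeed.
Because there's exactly one group, `findall` drops the full match and keeps group 1 from each hit.

['l0ryn{5o6t', 'wc9h5']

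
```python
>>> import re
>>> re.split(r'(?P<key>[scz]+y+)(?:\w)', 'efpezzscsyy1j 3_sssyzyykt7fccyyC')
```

The pattern matches one or more of one of [scz], then one or more of the literal 'y' (captured as 'key'); then a word character (non-capturing group).
Matches to split on: at [4:12] → 'zzscsyy1'; at [16:21] → 'sssyz'; at [27:32] → 'ccyyC'.
The group in the pattern means `split` returns the separators' captures alongside the pieces.

['efpe', 'zzscsyy', 'j 3_', 'sssy', 'yykt7f', 'ccyy', '']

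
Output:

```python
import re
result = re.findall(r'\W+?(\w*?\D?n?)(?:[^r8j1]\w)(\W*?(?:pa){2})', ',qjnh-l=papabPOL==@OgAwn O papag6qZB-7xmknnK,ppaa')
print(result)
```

With 2 capturing groups, `findall` returns a 2-tuple per match.

[('qjnh', '=papa'), ('OgAwn', ' papa')]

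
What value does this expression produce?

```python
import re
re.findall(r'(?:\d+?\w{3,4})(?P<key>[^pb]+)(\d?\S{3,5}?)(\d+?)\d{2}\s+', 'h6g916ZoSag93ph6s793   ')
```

[('ZoSag93', 'ph6s', '7')]

This matches one or more of a digit (lazy), then 3 to 4 of a word character (non-capturing group); then one or more of any character except [pb] (captured as 'key'); then optionally a digit, then 3 to 5 of a non-whitespace character (lazy) (captured); then one or more of a digit (lazy) (captured); then exactly 2 of a digit; then one or more of whitespace.
With 3 capturing groups, `findall` returns a 3-tuple per match.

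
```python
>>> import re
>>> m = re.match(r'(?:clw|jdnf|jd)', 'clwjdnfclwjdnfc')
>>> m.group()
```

`re.match` only tries the pattern at the start of the string.
The match spans [0:3] → 'clw'.

'clw'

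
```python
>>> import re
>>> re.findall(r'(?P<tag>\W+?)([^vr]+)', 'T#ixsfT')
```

[('#', 'ixsfT')]

The pattern matches one or more of a non-word character (lazy) (captured as 'tag'); then one or more of any character except [vr] (captured).
Matches: at [1:7] match '#ixsfT', groups = ('#', 'ixsfT').
`findall` packs the 2 group values into a tuple for every match.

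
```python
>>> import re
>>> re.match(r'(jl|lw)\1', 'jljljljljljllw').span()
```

`match` is anchored at position 0; if the pattern doesn't fit there, it returns None.
The match spans [0:4] → 'jljl'.

(0, 4)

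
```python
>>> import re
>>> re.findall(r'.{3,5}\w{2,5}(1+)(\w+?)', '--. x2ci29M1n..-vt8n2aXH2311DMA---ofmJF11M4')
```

[('1', 'n'), ('11', 'D'), ('11', 'M')]

Because the quantifier is non-greedy, it stops expanding at the earliest point where the rest of the pattern can succeed.
2 groups means each result is a tuple of 2 captured strings — 3 here.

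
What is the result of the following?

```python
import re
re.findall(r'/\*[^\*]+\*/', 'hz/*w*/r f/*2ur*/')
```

['/*w*/', '/*2ur*/']

Matches: at [2:7] → '/*w*/'; at [10:17] → '/*2ur*/'.
Since nothing is captured, `findall` lists the 2 matched substrings directly.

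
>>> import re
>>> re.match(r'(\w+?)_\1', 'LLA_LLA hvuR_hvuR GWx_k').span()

A backreference is literal: `\1` must see the identical characters the first group matched.
`re.match` only tries the pattern at the start of the string.
The match spans [0:7] → 'LLA_LLA'.
Captured: group 1 = 'LLA'.

(0, 7)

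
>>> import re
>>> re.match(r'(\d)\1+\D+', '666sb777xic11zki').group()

'666sb'

A backreference is literal: `\1` must see the identical characters the first group matched.
`re.match` won't scan ahead — the pattern has to work from the very first character.
The match spans [0:5] → '666sb'.
Captured: group 1 = '6'.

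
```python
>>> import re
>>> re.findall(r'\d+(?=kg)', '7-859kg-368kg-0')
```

['859', '368']

Because the assertion is zero-width, the text it checks is not consumed and won't appear in the result.
`findall` yields the raw match text (2 of them) because the pattern has no groups.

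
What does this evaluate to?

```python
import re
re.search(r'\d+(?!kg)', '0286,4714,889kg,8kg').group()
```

'0286'

`(?!…)`/`(?<!…)` only lets a position through if the neighbouring text does NOT match; no characters are consumed.
Unlike `match`, `search` isn't anchored — it looks for the pattern anywhere in the string.
The match spans [0:4] → '0286'.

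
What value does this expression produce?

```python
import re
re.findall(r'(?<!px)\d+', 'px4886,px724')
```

['886', '24']

A negative assertion filters positions out without eating any characters.
Matches: at [3:6] → '886'; at [10:12] → '24'.
Since nothing is captured, `findall` lists the 2 matched substrings directly.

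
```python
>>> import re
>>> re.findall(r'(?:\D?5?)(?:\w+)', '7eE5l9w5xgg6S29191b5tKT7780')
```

With no groups in the pattern, `findall` gives back each whole match — 1 here.

['7eE5l9w5xgg6S29191b5tKT7780']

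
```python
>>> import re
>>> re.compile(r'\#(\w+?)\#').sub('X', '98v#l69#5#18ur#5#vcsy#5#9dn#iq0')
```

'98vX5X5X5Xiq0'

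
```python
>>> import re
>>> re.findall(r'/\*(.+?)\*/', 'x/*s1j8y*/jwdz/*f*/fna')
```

Scanning left to right: at [1:10] match '/*s1j8y*/', group 1 = 's1j8y'; at [14:19] match '/*f*/', group 1 = 'f'.
With a single group, `findall` returns only what that group captured — 2 items.

['s1j8y', 'f']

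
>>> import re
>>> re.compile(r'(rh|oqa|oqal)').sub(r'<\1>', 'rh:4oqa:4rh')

'<rh>:4<oqa>:4<rh>'

The replacement refers to a captured group, so each match is rewritten using its own captured text.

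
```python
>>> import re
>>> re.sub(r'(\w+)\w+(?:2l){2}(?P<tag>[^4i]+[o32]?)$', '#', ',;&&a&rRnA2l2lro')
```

',;&&a&#'

This matches one or more of a word character (captured); then one or more of a word character, then the literal '2l' repeated 2 times; then one or more of any character except [4i], then optionally one of [o32] (captured as 'tag'); then anchored at the end.
Matches: at [6:16] → 'rRnA2l2lro'.
`sub` substitutes '#' at each match site.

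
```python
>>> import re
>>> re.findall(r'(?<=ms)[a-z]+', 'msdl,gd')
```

Because the assertion is zero-width, the text it checks is not consumed and won't appear in the result.
Scanning left to right: at [2:4] → 'dl'.
No capturing groups, so `findall` returns the 1 full match string.

['dl']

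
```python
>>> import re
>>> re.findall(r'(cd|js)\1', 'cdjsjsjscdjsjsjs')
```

['js', 'js']

The backreference `\1` re-matches whatever the first group consumed, character for character.
Scanning left to right: at [2:6] match 'jsjs', group 1 = 'js'; at [10:14] match 'jsjs', group 1 = 'js'.
Because there's exactly one group, `findall` drops the full match and keeps group 1 from each hit.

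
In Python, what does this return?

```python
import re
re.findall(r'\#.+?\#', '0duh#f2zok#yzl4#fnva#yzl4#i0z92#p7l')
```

['#f2zok#', '#fnva#', '#i0z92#']

`findall` yields the raw match text (3 of them) because the pattern has no groups.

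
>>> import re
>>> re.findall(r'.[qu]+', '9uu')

The pattern matches any character; then one or more of one of [qu].
Scanning left to right: at [0:3] → '9uu'.
`findall` yields the raw match text (1 of them) because the pattern has no groups.

['9uu']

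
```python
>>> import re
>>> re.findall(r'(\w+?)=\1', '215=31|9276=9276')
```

The backreference `\1` re-matches whatever the first group consumed, character for character.
Scanning left to right: at [7:16] match '9276=9276', group 1 = '9276'.
`findall` collects group 1 from the one match (1 total).

['9276']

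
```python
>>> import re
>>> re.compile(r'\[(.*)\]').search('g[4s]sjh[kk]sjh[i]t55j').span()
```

(1, 18)

`re.search` scans for the first position where the pattern succeeds.
The match spans [1:18] → '[4s]sjh[kk]sjh[i]'.
Captured: group 1 = '4s]sjh[kk]sjh[i'.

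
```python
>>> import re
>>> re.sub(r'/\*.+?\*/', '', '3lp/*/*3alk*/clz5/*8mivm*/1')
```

A non-greedy quantifier consumes as few characters as it can — just enough that the remainder of the pattern still matches from where it stops; whatever follows it matches normally.
Every occurrence is swapped for ''.

'3lpclz51'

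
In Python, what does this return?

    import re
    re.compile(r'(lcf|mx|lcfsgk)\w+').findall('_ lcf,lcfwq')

Scanning left to right: at [6:11] match 'lcfwq', group 1 = 'lcf'.
`findall` collects group 1 from the one match (1 total).

['lcf']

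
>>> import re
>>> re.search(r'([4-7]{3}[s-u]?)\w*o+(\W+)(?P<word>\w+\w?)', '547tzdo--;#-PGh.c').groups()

Pattern: exactly 3 of a character in [4-7], then optionally a character in [s-u] (captured); then zero or more of a word character, then one or more of a literal 'o'; then one or more of a non-word character (captured); then one or more of a word character, then optionally a word character (captured as 'word').
`search` walks the string left to right and returns the first match it finds.
The match spans [0:15] → '547tzdo--;#-PGh'.
Captured: group 1 = '547t', group 2 = '--;#-', group 3 = 'PGh'.

('547t', '--;#-', 'PGh')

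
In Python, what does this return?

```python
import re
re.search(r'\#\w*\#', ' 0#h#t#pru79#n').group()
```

The match spans [2:5] → '#h#'.

'#h#'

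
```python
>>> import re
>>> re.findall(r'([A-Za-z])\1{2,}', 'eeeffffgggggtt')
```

['e', 'f', 'g']

`\1` is not a pattern — it's the concrete string captured by group 1, re-applied verbatim.
`findall` collects group 1 from each match (3 total).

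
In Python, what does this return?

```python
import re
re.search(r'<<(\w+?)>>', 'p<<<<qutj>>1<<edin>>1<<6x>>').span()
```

(3, 11)

The match spans [3:11] → '<<qutj>>'.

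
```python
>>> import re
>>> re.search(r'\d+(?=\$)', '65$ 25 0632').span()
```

The `(?=…)`/`(?<=…)` assertion just peeks at neighbouring text; it doesn't advance the match position.
The match spans [0:2] → '65'.

(0, 2)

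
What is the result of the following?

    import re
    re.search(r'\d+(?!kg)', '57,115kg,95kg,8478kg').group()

'57'

Because the assertion is negative and zero-width, positions next to the forbidden text are skipped.
`search` walks the string left to right and returns the first match it finds.
The match spans [0:2] → '57'.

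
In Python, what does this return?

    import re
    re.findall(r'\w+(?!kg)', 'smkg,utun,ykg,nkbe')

['smkg', 'utun', 'ykg', 'nkbe']

Because the assertion is negative and zero-width, positions next to the forbidden text are skipped.
Walking the string: at [0:4] → 'smkg'; at [5:9] → 'utun'; at [10:13] → 'ykg'; at [14:18] → 'nkbe'.
`findall` yields the raw match text (4 of them) because the pattern has no groups.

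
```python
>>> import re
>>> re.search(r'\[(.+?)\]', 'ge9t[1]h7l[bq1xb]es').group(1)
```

'1'

`search` walks the string left to right and returns the first match it finds.
The match spans [4:7] → '[1]'.
Captured: group 1 = '1'.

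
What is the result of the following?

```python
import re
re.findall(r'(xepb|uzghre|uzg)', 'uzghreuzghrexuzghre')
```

['uzghre', 'uzghre', 'uzghre']

The regex engine tests alternatives in the order written; an earlier branch that matches wins even if a later one would match more.
Walking the string: at [0:6] match 'uzghre', group 1 = 'uzghre'; at [6:12] match 'uzghre', group 1 = 'uzghre'; at [13:19] match 'uzghre', group 1 = 'uzghre'.
`findall` collects group 1 from each match (3 total).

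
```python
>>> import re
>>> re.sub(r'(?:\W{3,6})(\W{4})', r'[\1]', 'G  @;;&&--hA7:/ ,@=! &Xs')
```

'G[&&--]hA7[=! &]Xs'

Pattern: 3 to 6 of a non-word character (non-capturing group); then exactly 4 of a non-word character (captured).
Matches: at [1:10] → '  @;;&&--'; at [13:22] → ':/ ,@=! &'.
`\1` in the replacement pulls in group 1's text for each match.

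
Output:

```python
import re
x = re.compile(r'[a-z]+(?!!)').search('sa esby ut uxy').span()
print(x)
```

(0, 2)

A negative assertion filters positions out without eating any characters.
Unlike `match`, `search` isn't anchored — it looks for the pattern anywhere in the string.
The match spans [0:2] → 'sa'.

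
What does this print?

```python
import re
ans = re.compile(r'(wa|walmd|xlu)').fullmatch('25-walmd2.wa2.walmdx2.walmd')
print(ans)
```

None

`fullmatch` succeeds only if the pattern covers the string from start to end.
Here the pattern can't cover the whole string, so the call returns None.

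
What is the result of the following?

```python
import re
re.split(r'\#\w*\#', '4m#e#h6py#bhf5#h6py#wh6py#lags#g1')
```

['4m', 'h6py', 'h6py', 'lags#g1']

Matches to split on: at [2:5] → '#e#'; at [9:15] → '#bhf5#'; at [19:26] → '#wh6py#'.
Splitting on the pattern gives 4 pieces.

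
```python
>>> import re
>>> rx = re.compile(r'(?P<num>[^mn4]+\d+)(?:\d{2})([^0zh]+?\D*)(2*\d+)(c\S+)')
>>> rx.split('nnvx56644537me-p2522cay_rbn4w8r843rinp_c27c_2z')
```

['nn', 'vx566445', 'me-p', '2522', 'cay_rbn4w8r843rinp_c27c_2z', '']

This matches one or more of any character except [mn4], then one or more of a digit (captured as 'num'); then exactly 2 of a digit (non-capturing group); then one or more of any character except [0zh] (lazy), then zero or more of a non-digit (captured); then zero or more of the literal '2', then one or more of a digit (captured); then the literal 'c', then one or more of a non-whitespace character (captured).
The `?` after the quantifier makes it lazy — it takes as little as possible before letting the rest of the pattern try.
Matches to split on: at [2:46] → 'vx56644537me-p2522cay_rbn4w8r843rinp_c27c_2z'.
With a capturing group present, the delimiter's captured portion is kept in the result list.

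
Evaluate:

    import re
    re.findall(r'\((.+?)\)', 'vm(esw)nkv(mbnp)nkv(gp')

Scanning left to right: at [2:7] match '(esw)', group 1 = 'esw'; at [10:16] match '(mbnp)', group 1 = 'mbnp'.
With a single group, `findall` returns only what that group captured — 2 items.

['esw', 'mbnp']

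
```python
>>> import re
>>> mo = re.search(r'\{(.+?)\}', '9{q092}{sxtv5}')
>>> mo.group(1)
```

'q092'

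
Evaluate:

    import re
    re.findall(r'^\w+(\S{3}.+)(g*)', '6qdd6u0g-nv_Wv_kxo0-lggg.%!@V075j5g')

[('-nv_Wv_kxo0-lggg.%!@V075j5g', '')]

The pattern matches anchored at the start of the string; then one or more of a word character; then exactly 3 of a non-whitespace character, then one or more of any character (captured); then zero or more of a literal 'g' (captured).
Matches: at [0:35] match '6qdd6u0g-nv_Wv_kxo0-lggg.%!@V075j5g', groups = ('-nv_Wv_kxo0-lggg.%!@V075j5g', '').
Multiple groups make `findall` return tuples — one 2-tuple for the one match.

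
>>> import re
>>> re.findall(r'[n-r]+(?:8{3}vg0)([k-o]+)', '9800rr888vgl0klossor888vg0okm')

['okm']

The pattern matches one or more of a character in [n-r]; then exactly 3 of the literal '8', then the literal 'vg0' (non-capturing group); then one or more of a character in [k-o] (captured).
With a single group, `findall` returns only what that group captured — 1 item.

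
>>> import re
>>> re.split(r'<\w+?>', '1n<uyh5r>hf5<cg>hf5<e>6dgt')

Splitting on the pattern gives 4 pieces.

['1n', 'hf5', 'hf5', '6dgt']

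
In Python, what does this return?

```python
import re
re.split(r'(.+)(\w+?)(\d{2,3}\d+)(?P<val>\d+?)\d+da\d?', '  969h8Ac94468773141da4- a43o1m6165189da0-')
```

This matches one or more of any character (captured); then one or more of a word character (lazy) (captured); then 2 to 3 of a digit, then one or more of a digit (captured); then one or more of a digit (lazy) (captured as 'val'); then one or more of a digit, then the literal 'da', then optionally a digit.
Matches to split on: at [0:41] → '  969h8Ac94468773141da4- a43o1m6165189da0'.
The group in the pattern means `split` returns the separators' captures alongside the pieces.

['', '  969h8Ac94468773141da4- a43o1m6', '1', '651', '8', '-']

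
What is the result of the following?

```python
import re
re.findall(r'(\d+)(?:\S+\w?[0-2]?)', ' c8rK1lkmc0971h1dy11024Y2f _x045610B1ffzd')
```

With a single group, `findall` returns only what that group captured — 2 items.

['8', '045610']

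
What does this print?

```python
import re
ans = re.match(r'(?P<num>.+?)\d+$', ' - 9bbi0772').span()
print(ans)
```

(0, 11)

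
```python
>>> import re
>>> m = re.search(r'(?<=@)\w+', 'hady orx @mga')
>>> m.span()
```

(10, 13)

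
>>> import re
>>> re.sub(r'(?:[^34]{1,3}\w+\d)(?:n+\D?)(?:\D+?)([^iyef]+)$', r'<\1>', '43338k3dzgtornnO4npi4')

The pattern matches 1 to 3 of any character except [34], then one or more of a word character, then a digit (non-capturing group); then one or more of the literal 'n', then optionally a non-digit (non-capturing group); then one or more of a non-digit (lazy) (non-capturing group); then one or more of any character except [iyef] (captured); then anchored at the end.
Matches: at [4:21] → '8k3dzgtornnO4npi4'.
Each match is replaced using the text its own group 1 captured.

'4333<4>'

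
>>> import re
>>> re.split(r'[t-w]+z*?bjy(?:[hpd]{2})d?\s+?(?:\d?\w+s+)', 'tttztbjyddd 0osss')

['tttz', '']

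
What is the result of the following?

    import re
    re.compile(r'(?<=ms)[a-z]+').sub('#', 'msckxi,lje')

Because the assertion is zero-width, the text it checks is not consumed and won't appear in the result.
Every occurrence is swapped for '#'.

'ms#,lje'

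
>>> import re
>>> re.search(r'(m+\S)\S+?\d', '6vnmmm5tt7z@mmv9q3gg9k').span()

The `?` after the quantifier makes it lazy — it takes as little as possible before letting the rest of the pattern try.
The match spans [3:10] → 'mmm5tt7'.

(3, 10)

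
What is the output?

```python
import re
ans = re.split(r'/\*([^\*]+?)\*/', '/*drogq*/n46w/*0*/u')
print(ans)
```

['', 'drogq', 'n46w', '0', 'u']

Matches to split on: at [0:9] → '/*drogq*/'; at [13:18] → '/*0*/'.
`re.split` interleaves the captured-group text with the surrounding fragments.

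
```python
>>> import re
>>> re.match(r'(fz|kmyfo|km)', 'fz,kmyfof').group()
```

'fz'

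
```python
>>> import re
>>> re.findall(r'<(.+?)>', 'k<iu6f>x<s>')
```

['iu6f', 's']

One capturing group, so `findall` returns just the captured substring from each match — 2 in all.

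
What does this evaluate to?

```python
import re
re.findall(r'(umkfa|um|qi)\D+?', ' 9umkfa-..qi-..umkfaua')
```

The regex engine tests alternatives in the order written; an earlier branch that matches wins even if a later one would match more.
Scanning left to right: at [2:8] match 'umkfa-', group 1 = 'umkfa'; at [10:13] match 'qi-', group 1 = 'qi'; at [15:21] match 'umkfau', group 1 = 'umkfa'.
`findall` collects group 1 from each match (3 total).

['umkfa', 'qi', 'umkfa']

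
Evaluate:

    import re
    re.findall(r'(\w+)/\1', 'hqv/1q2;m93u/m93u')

`\1` has to match the exact text group 1 already captured.
Because there's exactly one group, `findall` drops the full match and keeps group 1 from the one hit.

['m93u']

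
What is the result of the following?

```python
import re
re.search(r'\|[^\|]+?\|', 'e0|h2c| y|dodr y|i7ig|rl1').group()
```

'|h2c|'

`search` walks the string left to right and returns the first match it finds.
The match spans [2:7] → '|h2c|'.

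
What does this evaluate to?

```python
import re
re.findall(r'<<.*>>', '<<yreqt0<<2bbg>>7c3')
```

['<<yreqt0<<2bbg>>']

No capturing groups, so `findall` returns the 1 full match string.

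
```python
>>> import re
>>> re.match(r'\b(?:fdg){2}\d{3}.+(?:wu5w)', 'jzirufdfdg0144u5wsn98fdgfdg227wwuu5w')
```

Pattern: a word boundary (`\b`, zero-width); then the literal 'fdg' repeated 2 times, then exactly 3 of a digit, then one or more of any character; then the literal 'wu', then the literal '5w' (non-capturing group).
`re.match` only tries the pattern at the start of the string.
Here the pattern fails at index 0, so the call returns None.

None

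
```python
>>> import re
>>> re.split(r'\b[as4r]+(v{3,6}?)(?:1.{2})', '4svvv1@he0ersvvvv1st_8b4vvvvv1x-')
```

['', 'vvv', 'e0ersvvvv1st_8b4vvvvv1x-']

This matches a word boundary (`\b`, zero-width); then one or more of one of [as4r]; then 3 to 6 of a literal 'v' (lazy) (captured); then the literal '1', then exactly 2 of any character (non-capturing group).
Matches to split on: at [0:8] → '4svvv1@h'.
Because the pattern has a capturing group, `split` also inserts each captured text between the pieces.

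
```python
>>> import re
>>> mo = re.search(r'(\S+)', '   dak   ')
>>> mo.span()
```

The pattern matches one or more of a non-whitespace character (captured).
The match spans [3:6] → 'dak'.

(3, 6)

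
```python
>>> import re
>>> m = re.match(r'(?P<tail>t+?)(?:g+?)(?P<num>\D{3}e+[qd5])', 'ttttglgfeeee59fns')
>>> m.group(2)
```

The match spans [0:13] → 'ttttglgfeeee5'.
Captured: group 1 = 'tttt', group 2 = 'lgfeeee5'.

'lgfeeee5'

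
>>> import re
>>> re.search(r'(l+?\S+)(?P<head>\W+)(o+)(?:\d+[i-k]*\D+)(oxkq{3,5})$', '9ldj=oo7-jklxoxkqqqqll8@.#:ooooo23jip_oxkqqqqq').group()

'ldj=oo7-jklxoxkqqqqll8@.#:ooooo23jip_oxkqqqqq'

The pattern matches one or more of a literal 'l' (lazy), then one or more of a non-whitespace character (captured); then one or more of a non-word character (captured as 'head'); then one or more of a literal 'o' (captured); then one or more of a digit, then zero or more of a character in [i-k], then one or more of a non-digit (non-capturing group); then the literal 'oxk', then 3 to 5 of the literal 'q' (captured); then anchored at the end.
`re.search` scans for the first position where the pattern succeeds.
The match spans [1:46] → 'ldj=oo7-jklxoxkqqqqll8@.#:ooooo23jip_oxkqqqqq'.
Captured: group 1 = 'ldj=oo7-jklxoxkqqqqll8@.#', group 2 = ':', group 3 = 'ooooo', group 4 = 'oxkqqqqq'.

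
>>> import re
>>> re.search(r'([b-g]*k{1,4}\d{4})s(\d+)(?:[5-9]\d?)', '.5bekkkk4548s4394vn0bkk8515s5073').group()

The match spans [2:17] → 'bekkkk4548s4394'.

'bekkkk4548s4394'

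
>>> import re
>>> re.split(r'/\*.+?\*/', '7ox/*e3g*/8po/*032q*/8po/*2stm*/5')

A non-greedy quantifier consumes as few characters as it can — just enough that the remainder of the pattern still matches from where it stops; whatever follows it matches normally.
The string is cut at each match, leaving 4 pieces.

['7ox', '8po', '8po', '5']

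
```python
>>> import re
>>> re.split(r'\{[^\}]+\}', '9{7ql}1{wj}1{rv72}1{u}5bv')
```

['9', '1', '1', '1', '5bv']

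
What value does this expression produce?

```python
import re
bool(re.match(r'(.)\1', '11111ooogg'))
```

`\1` is not a pattern — it's the concrete string captured by group 1, re-applied verbatim.
`re.match` only tries the pattern at the start of the string.
The match spans [0:2] → '11'.
Captured: group 1 = '1'.

True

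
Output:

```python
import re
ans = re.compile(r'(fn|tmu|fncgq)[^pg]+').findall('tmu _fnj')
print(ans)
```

['tmu']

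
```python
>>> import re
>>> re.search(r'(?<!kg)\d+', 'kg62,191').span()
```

(3, 4)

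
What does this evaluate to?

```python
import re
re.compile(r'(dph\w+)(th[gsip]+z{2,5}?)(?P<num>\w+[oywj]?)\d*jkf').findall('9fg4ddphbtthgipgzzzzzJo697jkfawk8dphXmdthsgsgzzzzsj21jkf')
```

Pattern: the literal 'dph', then one or more of a word character (captured); then the literal 'th', then one or more of one of [gsip], then 2 to 5 of the literal 'z' (lazy) (captured); then one or more of a word character, then optionally one of [oywj] (captured as 'num'); then zero or more of a digit, then the literal 'jkf'.
Lazy quantifiers expand one character at a time until the remainder of the pattern can match.
Walking the string: at [5:56] match 'dphbtthgipgzzzzzJo697jkfawk8dphXmdthsgsgzzzzsj21jkf', groups = ('dphbtthgipgzzzzzJo697jkfawk8dphXmd', 'thsgsgzz', 'zzsj21').
`findall` packs the 3 group values into a tuple for every match.

[('dphbtthgipgzzzzzJo697jkfawk8dphXmd', 'thsgsgzz', 'zzsj21')]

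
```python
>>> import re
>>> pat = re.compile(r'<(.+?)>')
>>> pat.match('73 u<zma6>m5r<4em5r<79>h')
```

With `match`, the pattern is implicitly anchored at the beginning.
Here position 0 doesn't satisfy it, so the call returns None.

None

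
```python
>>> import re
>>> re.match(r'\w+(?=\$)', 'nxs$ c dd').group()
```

Because the assertion is zero-width, the text it checks is not consumed and won't appear in the result.
`re.match` only tries the pattern at the start of the string.
The match spans [0:3] → 'nxs'.

'nxs'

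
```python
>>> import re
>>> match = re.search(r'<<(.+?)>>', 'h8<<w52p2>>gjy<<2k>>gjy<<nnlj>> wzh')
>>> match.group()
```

A `+?`/`*?`/`{m,n}?` starts at its minimum and grows only as far as needed for what follows to match.
Unlike `match`, `search` isn't anchored — it looks for the pattern anywhere in the string.
The match spans [2:11] → '<<w52p2>>'.
Captured: group 1 = 'w52p2'.

'<<w52p2>>'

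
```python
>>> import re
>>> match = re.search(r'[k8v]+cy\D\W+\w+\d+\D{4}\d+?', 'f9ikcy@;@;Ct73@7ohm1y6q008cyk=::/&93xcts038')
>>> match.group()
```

This matches one or more of one of [k8v], then the literal 'cy', then a non-digit; then one or more of a non-word character, then one or more of a word character; then one or more of a digit, then exactly 4 of a non-digit, then one or more of a digit (lazy).
With the lazy modifier that quantifier settles for the fewest repetitions that let the rest of the pattern succeed (the atoms after it are unaffected and can still be greedy).
Unlike `match`, `search` isn't anchored — it looks for the pattern anywhere in the string.
The match spans [25:41] → '8cyk=::/&93xcts0'.

'8cyk=::/&93xcts0'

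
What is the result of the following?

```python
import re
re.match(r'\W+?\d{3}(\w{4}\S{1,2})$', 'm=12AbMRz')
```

None

The pattern matches one or more of a non-word character (lazy), then exactly 3 of a digit; then exactly 4 of a word character, then 1 to 2 of a non-whitespace character (captured); then anchored at the end.
`re.match` won't scan ahead — the pattern has to work from the very first character.
Here position 0 doesn't satisfy it, so the call returns None.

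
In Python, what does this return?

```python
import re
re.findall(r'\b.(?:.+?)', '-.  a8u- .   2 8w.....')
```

Pattern: a word boundary (`\b`, zero-width); then any character; then one or more of any character (lazy) (non-capturing group).
Lazy quantifiers expand one character at a time until the remainder of the pattern can match.
Matches: at [4:6] → 'a8'; at [7:9] → '- '; at [13:15] → '2 '; at [15:17] → '8w'; at [17:19] → '..'.
No capturing groups, so `findall` returns the 5 full match strings.

['a8', '- ', '2 ', '8w', '..']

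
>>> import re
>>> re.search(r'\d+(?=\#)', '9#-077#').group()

Lookahead/lookbehind check context without consuming it, so the matched span excludes the asserted characters.
`search` walks the string left to right and returns the first match it finds.
The match spans [0:1] → '9'.

'9'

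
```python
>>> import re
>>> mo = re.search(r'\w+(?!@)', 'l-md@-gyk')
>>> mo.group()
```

'l'

The negative lookahead/lookbehind blocks any match where the forbidden context is present.
The match spans [0:1] → 'l'.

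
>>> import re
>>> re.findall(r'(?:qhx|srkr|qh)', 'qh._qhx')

Alternation tries branches left to right and keeps the first one that lets the overall match succeed at that position.
Walking the string: at [0:2] → 'qh'; at [4:7] → 'qhx'.
`findall` yields the raw match text (2 of them) because the pattern has no groups.

['qh', 'qhx']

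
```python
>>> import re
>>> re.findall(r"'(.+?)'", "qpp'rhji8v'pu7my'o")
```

A non-greedy quantifier consumes as few characters as it can — just enough that the remainder of the pattern still matches from where it stops; whatever follows it matches normally.
One capturing group, so `findall` returns just the captured substring from the one match — 1 in all.

['rhji8v']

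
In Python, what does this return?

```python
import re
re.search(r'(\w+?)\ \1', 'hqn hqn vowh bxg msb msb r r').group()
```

After group 1 captures some text, `\1` only succeeds where that same text appears again.
`re.search` scans for the first position where the pattern succeeds.
The match spans [0:7] → 'hqn hqn'.
Captured: group 1 = 'hqn'.

'hqn hqn'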